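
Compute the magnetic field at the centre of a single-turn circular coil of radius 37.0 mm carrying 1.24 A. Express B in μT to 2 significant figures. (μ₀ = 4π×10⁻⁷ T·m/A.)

B ≈ 21 μT

At the centre of a circular loop the Biot–Savart law gives B = μ₀I/(2R).
B = (4π×10⁻⁷ × 1.24) / (2 × 0.037) = 2.11×10⁻⁵ T.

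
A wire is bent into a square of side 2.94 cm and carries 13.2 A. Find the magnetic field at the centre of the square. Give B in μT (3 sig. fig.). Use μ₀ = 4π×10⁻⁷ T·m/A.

B ≈ 508 μT

Each side is a finite straight segment at perpendicular distance d = a/(2 tan(π/4)) = 0.0147 m from the centre, with end-angles ±π/4.
One side contributes B₁ = (μ₀I/4πd)·2 sin(π/4) = 1.27×10⁻⁴ T.
All 4 sides add in the same direction: B = 4 × 1.27×10⁻⁴ = 5.08×10⁻⁴ T.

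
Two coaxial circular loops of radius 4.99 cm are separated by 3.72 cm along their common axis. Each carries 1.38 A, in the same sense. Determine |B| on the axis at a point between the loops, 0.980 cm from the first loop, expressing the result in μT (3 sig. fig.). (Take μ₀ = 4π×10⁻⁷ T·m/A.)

B ≈ 28.1 μT

Each loop contributes B = μ₀IR²/[2(R²+z²)^(3/2)] on the axis, with z measured from that loop.
Loop 1 (z = 0.0098 m): B₁ = 1.64×10⁻⁵ T. Loop 2 (z = 0.0274 m): B₂ = 1.17×10⁻⁵ T.
The fields add: B = B₁ + B₂ = 2.81×10⁻⁵ T.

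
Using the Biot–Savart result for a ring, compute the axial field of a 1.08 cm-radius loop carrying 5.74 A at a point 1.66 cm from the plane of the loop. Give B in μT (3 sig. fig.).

On the axis of a circular loop, B = μ₀IR² / [2(R²+z²)^(3/2)].
R² + z² = (0.0108)² + (0.0166)² = 0.0003922 m², and (R²+z²)^(3/2) = 7.77×10⁻⁶ m³.
B = (4π×10⁻⁷ × 5.74 × 0.0001166) / (2 × 7.77×10⁻⁶) = 5.42×10⁻⁵ T.

B ≈ 54.2 μT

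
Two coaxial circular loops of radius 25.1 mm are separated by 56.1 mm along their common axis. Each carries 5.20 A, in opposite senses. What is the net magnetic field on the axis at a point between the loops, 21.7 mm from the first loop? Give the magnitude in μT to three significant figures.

Each loop contributes B = μ₀IR²/[2(R²+z²)^(3/2)] on the axis, with z measured from that loop.
Loop 1 (z = 0.0217 m): B₁ = 5.64×10⁻⁵ T. Loop 2 (z = 0.0344 m): B₂ = 2.67×10⁻⁵ T.
The fields oppose: B = |B₁ − B₂| = 2.97×10⁻⁵ T.

B ≈ 29.7 μT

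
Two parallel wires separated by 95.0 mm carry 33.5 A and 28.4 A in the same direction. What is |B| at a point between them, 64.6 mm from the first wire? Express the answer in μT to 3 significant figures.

Each long wire gives B = μ₀I/(2πd). Distances are d₁ = 0.0646 m and d₂ = 0.0304 m.
B₁ = 1.04×10⁻⁴ T, B₂ = 1.87×10⁻⁴ T.
Between parallel currents the two contributions point in opposite directions, so they subtract. B = |B₁ − B₂| = |1.04×10⁻⁴ − 1.87×10⁻⁴| = 8.31×10⁻⁵ T.

B ≈ 83.1 μT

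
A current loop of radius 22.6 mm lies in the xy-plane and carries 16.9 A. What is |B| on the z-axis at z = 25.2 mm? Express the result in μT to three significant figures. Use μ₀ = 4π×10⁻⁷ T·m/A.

B ≈ 140 μT

On the axis of a circular loop, B = μ₀IR² / [2(R²+z²)^(3/2)].
R² + z² = (0.0226)² + (0.0252)² = 0.001146 m², and (R²+z²)^(3/2) = 3.88×10⁻⁵ m³.
B = (4π×10⁻⁷ × 16.9 × 0.0005108) / (2 × 3.88×10⁻⁵) = 1.40×10⁻⁴ T.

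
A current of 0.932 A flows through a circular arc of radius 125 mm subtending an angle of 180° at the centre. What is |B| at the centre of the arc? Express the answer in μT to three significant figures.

The Biot–Savart field of a circular arc at its centre is B = μ₀Iφ/(4πR), with φ = 3.142 rad.
B = (4π×10⁻⁷ × 0.932 × 3.142) / (4π × 0.125) = 2.34×10⁻⁶ T.

B ≈ 2.34 μT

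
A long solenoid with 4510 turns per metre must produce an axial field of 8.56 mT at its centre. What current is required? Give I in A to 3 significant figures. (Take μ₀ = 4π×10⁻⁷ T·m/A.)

I ≈ 1.51 A

Inside a long solenoid B = μ₀nI with n = 4510 m⁻¹, so I = B/(μ₀n).
I = 8.56×10⁻³ / (4π×10⁻⁷ × 4510) = 1.51 A.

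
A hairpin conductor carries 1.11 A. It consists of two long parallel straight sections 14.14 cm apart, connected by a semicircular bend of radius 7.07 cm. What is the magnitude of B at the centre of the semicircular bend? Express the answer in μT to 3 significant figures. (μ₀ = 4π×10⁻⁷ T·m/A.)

The semicircular arc contributes B_arc = μ₀I·π/(4πR) = μ₀I/(4R) = 4.93×10⁻⁶ T.
Each semi-infinite lead is at perpendicular distance R = 0.0707 m from the centre, with the perpendicular foot at its near end, so it contributes μ₀I/(4πR); both point the same way, together 3.14×10⁻⁶ T.
Arc and leads all point the same direction: B = 4.93×10⁻⁶ + 3.14×10⁻⁶ = 8.07×10⁻⁶ T.

B ≈ 8.07 μT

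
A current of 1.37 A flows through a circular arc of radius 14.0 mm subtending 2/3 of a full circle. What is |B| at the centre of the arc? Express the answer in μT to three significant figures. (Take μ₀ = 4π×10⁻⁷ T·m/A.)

The Biot–Savart field of a circular arc at its centre is B = μ₀Iφ/(4πR), with φ = 4.189 rad.
B = (4π×10⁻⁷ × 1.37 × 4.189) / (4π × 0.014) = 4.10×10⁻⁵ T.

B ≈ 41.0 μT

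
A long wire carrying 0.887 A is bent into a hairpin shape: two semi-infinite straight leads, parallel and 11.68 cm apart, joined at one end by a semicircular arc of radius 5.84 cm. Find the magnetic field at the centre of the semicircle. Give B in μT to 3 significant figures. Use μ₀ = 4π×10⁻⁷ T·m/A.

B ≈ 7.81 μT

The semicircular arc contributes B_arc = μ₀I·π/(4πR) = μ₀I/(4R) = 4.77×10⁻⁶ T.
Each semi-infinite lead is at perpendicular distance R = 0.0584 m from the centre, with the perpendicular foot at its near end, so it contributes μ₀I/(4πR); both point the same way, together 3.04×10⁻⁶ T.
Arc and leads all point the same direction: B = 4.77×10⁻⁶ + 3.04×10⁻⁶ = 7.81×10⁻⁶ T.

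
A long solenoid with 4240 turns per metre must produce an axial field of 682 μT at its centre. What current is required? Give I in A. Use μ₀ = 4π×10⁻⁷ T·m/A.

I ≈ 0.128 A

Inside a long solenoid B = μ₀nI with n = 4240 m⁻¹, so I = B/(μ₀n).
I = 6.82×10⁻⁴ / (4π×10⁻⁷ × 4240) = 0.128 A.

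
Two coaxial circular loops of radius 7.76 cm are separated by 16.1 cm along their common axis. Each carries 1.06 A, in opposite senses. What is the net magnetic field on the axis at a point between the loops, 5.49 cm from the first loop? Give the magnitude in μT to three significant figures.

Each loop contributes B = μ₀IR²/[2(R²+z²)^(3/2)] on the axis, with z measured from that loop.
Loop 1 (z = 0.0549 m): B₁ = 4.67×10⁻⁶ T. Loop 2 (z = 0.1061 m): B₂ = 1.77×10⁻⁶ T.
The fields oppose: B = |B₁ − B₂| = 2.90×10⁻⁶ T.

B ≈ 2.90 μT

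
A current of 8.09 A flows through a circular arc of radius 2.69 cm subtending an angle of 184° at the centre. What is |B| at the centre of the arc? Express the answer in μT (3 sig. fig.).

The Biot–Savart field of a circular arc at its centre is B = μ₀Iφ/(4πR), with φ = 3.211 rad.
B = (4π×10⁻⁷ × 8.09 × 3.211) / (4π × 0.0269) = 9.66×10⁻⁵ T.

B ≈ 96.6 μT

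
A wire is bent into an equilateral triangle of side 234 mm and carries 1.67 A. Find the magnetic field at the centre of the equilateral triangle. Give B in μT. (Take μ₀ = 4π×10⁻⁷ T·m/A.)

Each side is a finite straight segment at perpendicular distance d = a/(2 tan(π/3)) = 0.06755 m from the centre, with end-angles ±π/3.
One side contributes B₁ = (μ₀I/4πd)·2 sin(π/3) = 4.28×10⁻⁶ T.
All 3 sides add in the same direction: B = 3 × 4.28×10⁻⁶ = 1.28×10⁻⁵ T.

B ≈ 12.8 μT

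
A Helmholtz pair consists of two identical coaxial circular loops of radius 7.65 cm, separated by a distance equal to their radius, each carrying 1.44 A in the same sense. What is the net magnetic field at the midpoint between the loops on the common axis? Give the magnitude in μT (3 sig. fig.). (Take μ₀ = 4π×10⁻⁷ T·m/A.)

B ≈ 16.9 μT

Each loop contributes B = μ₀IR²/[2(R²+z²)^(3/2)] on the axis, with z measured from that loop.
Loop 1 (z = 0.03825 m): B₁ = 8.46×10⁻⁶ T. Loop 2 (z = 0.03825 m): B₂ = 8.46×10⁻⁶ T.
The fields add: B = B₁ + B₂ = 1.69×10⁻⁵ T.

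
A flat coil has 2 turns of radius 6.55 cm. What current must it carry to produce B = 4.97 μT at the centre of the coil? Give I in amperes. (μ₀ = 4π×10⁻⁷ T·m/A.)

I ≈ 0.259 A

For an N-turn coil, B = Nμ₀I/(2R) with R = 0.0655 m, so I = 2RB/(Nμ₀) = 2 × 0.0655 × 4.97×10⁻⁶ / (2 × 4π×10⁻⁷) = 0.259 A.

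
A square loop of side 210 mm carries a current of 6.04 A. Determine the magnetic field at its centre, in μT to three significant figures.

Each side is a finite straight segment at perpendicular distance d = a/(2 tan(π/4)) = 0.105 m from the centre, with end-angles ±π/4.
One side contributes B₁ = (μ₀I/4πd)·2 sin(π/4) = 8.14×10⁻⁶ T.
All 4 sides add in the same direction: B = 4 × 8.14×10⁻⁶ = 3.25×10⁻⁵ T.

B ≈ 32.5 μT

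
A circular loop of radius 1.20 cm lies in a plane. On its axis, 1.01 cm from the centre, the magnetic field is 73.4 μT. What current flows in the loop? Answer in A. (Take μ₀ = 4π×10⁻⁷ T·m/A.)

On the axis of a loop, B = μ₀IR²/[2(R²+z²)^(3/2)], so I = 2B(R²+z²)^(3/2)/(μ₀R²).
R² + z² = 0.000144 + 0.000102 = 0.000246 m²; raised to 3/2 gives 3.86×10⁻⁶ m³.
I = 2 × 7.34×10⁻⁵ × 3.86×10⁻⁶ / (1.26×10⁻⁶ × 0.000144) = 3.13 A.

I ≈ 3.13 A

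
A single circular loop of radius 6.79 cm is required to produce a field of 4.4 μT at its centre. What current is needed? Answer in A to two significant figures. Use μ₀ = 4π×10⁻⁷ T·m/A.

At the centre of a circular loop B = μ₀I/(2R), so I = 2RB/μ₀.
With R = 0.0679 m, I = 2 × 0.0679 × 4.40×10⁻⁶ / (4π×10⁻⁷) = 0.475 A.

I ≈ 0.48 A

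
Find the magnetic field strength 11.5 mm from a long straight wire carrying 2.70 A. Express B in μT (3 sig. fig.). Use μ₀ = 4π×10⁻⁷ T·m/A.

B ≈ 47.0 μT

For an infinitely long straight wire, B = μ₀I/(2πd).
B = (4π×10⁻⁷ × 2.70) / (2π × 0.0115) = 4.70×10⁻⁵ T.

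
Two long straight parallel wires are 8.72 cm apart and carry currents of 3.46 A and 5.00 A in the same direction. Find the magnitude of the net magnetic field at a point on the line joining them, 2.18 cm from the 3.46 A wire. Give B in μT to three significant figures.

Each long wire gives B = μ₀I/(2πd). Distances are d₁ = 0.0218 m and d₂ = 0.0654 m.
B₁ = 3.17×10⁻⁵ T, B₂ = 1.53×10⁻⁵ T.
Between parallel currents the two contributions point in opposite directions, so they subtract. B = |B₁ − B₂| = |3.17×10⁻⁵ − 1.53×10⁻⁵| = 1.65×10⁻⁵ T.

B ≈ 16.5 μT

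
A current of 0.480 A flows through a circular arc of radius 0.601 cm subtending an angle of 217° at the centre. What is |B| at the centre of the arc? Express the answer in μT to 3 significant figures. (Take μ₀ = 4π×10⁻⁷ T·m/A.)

B ≈ 30.2 μT

The Biot–Savart field of a circular arc at its centre is B = μ₀Iφ/(4πR), with φ = 3.787 rad.
B = (4π×10⁻⁷ × 0.480 × 3.787) / (4π × 0.00601) = 3.02×10⁻⁵ T.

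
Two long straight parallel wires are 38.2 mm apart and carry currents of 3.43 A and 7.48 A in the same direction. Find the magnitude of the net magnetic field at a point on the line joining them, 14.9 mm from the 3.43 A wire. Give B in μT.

B ≈ 18.2 μT

Each long wire gives B = μ₀I/(2πd). Distances are d₁ = 0.0149 m and d₂ = 0.0233 m.
B₁ = 4.60×10⁻⁵ T, B₂ = 6.42×10⁻⁵ T.
Between parallel currents the two contributions point in opposite directions, so they subtract. B = |B₁ − B₂| = |4.60×10⁻⁵ − 6.42×10⁻⁵| = 1.82×10⁻⁵ T.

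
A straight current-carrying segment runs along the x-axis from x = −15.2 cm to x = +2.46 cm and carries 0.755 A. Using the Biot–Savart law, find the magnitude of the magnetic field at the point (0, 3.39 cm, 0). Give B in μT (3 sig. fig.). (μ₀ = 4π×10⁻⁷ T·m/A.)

B ≈ 3.48 μT

For a finite straight segment, B = (μ₀I/4πd)(sinθ₁ + sinθ₂), where θ₁, θ₂ are the angles from the perpendicular to each end.
The perpendicular distance is d = 0.0339 m; the end-offsets along the wire are a = 0.152 m and b = 0.0246 m.
sinθ₁ = 0.152/√(0.152²+0.0339²) = 0.9760; sinθ₂ = 0.0246/√(0.0246²+0.0339²) = 0.5873.
B = (4π×10⁻⁷ × 0.755) / (4π × 0.0339) × (0.9760 + 0.5873) = 3.48×10⁻⁶ T.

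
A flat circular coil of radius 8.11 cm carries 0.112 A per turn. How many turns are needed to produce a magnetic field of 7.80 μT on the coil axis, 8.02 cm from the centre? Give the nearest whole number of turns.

N = 25

For an N-turn coil, B = Nμ₀IR²/[2(R²+z²)^(3/2)]. A single turn gives B₁ = 3.12×10⁻⁷ T with R = 0.0811 m, z = 0.0802 m.
N = B/B₁ = 7.80×10⁻⁶ / 3.12×10⁻⁷ = 25.01.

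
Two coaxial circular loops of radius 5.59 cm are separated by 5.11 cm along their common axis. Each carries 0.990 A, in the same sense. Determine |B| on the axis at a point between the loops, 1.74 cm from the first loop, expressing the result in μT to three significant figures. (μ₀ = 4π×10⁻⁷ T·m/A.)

Each loop contributes B = μ₀IR²/[2(R²+z²)^(3/2)] on the axis, with z measured from that loop.
Loop 1 (z = 0.0174 m): B₁ = 9.69×10⁻⁶ T. Loop 2 (z = 0.0337 m): B₂ = 6.99×10⁻⁶ T.
The fields add: B = B₁ + B₂ = 1.67×10⁻⁵ T.

B ≈ 16.7 μT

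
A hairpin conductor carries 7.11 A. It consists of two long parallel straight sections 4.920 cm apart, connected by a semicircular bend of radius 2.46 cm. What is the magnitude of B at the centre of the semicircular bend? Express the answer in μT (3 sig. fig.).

B ≈ 149 μT

The semicircular arc contributes B_arc = μ₀I·π/(4πR) = μ₀I/(4R) = 9.08×10⁻⁵ T.
Each semi-infinite lead is at perpendicular distance R = 0.0246 m from the centre, with the perpendicular foot at its near end, so it contributes μ₀I/(4πR); both point the same way, together 5.78×10⁻⁵ T.
Arc and leads all point the same direction: B = 9.08×10⁻⁵ + 5.78×10⁻⁵ = 1.49×10⁻⁴ T.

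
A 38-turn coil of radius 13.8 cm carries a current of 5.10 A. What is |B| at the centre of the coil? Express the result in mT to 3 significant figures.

For an N-turn flat coil, B = Nμ₀I/(2R) with R = 0.138 m.
B = 38 × 2.32×10⁻⁵ T = 8.82×10⁻⁴ T.

B ≈ 0.882 mT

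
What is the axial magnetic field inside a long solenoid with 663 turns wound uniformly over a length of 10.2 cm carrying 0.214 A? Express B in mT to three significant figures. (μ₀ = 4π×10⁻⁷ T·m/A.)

Inside a long solenoid, B = μ₀nI with n = 6500 turns/m.
B = 4π×10⁻⁷ × 6500 × 0.214 = 1.75×10⁻³ T.

B ≈ 1.75 mT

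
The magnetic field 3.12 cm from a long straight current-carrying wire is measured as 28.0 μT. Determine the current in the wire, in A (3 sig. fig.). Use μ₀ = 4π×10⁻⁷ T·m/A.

For a long straight wire B = μ₀I/(2πd), so I = 2πdB/μ₀.
I = 2π × 0.0312 × 2.80×10⁻⁵ / (4π×10⁻⁷) = 4.37 A.

I ≈ 4.37 A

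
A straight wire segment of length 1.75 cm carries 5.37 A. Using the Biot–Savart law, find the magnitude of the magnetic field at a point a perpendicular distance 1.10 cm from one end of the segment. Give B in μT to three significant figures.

For a finite straight segment, B = (μ₀I/4πd)(sinθ₁ + sinθ₂), where θ₁, θ₂ are the angles from the perpendicular to each end.
The perpendicular foot is at one end, so the two end-offsets along the wire are 0 and L = 0.0175 m.
sinθ₁ = 0/√(0²+0.011²) = 0.0000; sinθ₂ = 0.0175/√(0.0175²+0.011²) = 0.8466.
B = (4π×10⁻⁷ × 5.37) / (4π × 0.011) × (0.0000 + 0.8466) = 4.13×10⁻⁵ T.

B ≈ 41.3 μT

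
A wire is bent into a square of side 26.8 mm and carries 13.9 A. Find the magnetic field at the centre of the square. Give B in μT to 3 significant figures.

B ≈ 587 μT

Each side is a finite straight segment at perpendicular distance d = a/(2 tan(π/4)) = 0.0134 m from the centre, with end-angles ±π/4.
One side contributes B₁ = (μ₀I/4πd)·2 sin(π/4) = 1.47×10⁻⁴ T.
All 4 sides add in the same direction: B = 4 × 1.47×10⁻⁴ = 5.87×10⁻⁴ T.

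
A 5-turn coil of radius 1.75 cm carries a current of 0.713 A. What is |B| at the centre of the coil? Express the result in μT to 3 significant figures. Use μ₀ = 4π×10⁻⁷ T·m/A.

B ≈ 128 μT

For an N-turn flat coil, B = Nμ₀I/(2R) with R = 0.0175 m.
B = 5 × 2.56×10⁻⁵ T = 1.28×10⁻⁴ T.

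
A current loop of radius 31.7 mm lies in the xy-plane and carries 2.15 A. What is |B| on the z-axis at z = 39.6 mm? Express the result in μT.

B ≈ 10.4 μT

On the axis of a circular loop, B = μ₀IR² / [2(R²+z²)^(3/2)].
R² + z² = (0.0317)² + (0.0396)² = 0.002573 m², and (R²+z²)^(3/2) = 1.31×10⁻⁴ m³.
B = (4π×10⁻⁷ × 2.15 × 0.001005) / (2 × 1.31×10⁻⁴) = 1.04×10⁻⁵ T.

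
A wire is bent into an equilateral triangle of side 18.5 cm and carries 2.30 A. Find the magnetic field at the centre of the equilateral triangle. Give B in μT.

B ≈ 22.4 μT

Each side is a finite straight segment at perpendicular distance d = a/(2 tan(π/3)) = 0.0534 m from the centre, with end-angles ±π/3.
One side contributes B₁ = (μ₀I/4πd)·2 sin(π/3) = 7.46×10⁻⁶ T.
All 3 sides add in the same direction: B = 3 × 7.46×10⁻⁶ = 2.24×10⁻⁵ T.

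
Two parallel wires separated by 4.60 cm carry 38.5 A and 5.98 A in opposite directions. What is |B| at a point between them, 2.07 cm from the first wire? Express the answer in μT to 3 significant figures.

Each long wire gives B = μ₀I/(2πd). Distances are d₁ = 0.0207 m and d₂ = 0.0253 m.
B₁ = 3.72×10⁻⁴ T, B₂ = 4.73×10⁻⁵ T.
Between antiparallel currents both contributions point the same way, so they add. B = B₁ + B₂ = 3.72×10⁻⁴ + 4.73×10⁻⁵ = 4.19×10⁻⁴ T.

B ≈ 419 μT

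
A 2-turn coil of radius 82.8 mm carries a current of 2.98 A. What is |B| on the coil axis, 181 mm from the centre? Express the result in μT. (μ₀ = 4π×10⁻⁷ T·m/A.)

B ≈ 3.26 μT

For an N-turn flat coil, B = Nμ₀IR²/[2(R²+z²)^(3/2)] with R = 0.0828 m, z = 0.181 m.
B = 2 × 1.63×10⁻⁶ T = 3.26×10⁻⁶ T.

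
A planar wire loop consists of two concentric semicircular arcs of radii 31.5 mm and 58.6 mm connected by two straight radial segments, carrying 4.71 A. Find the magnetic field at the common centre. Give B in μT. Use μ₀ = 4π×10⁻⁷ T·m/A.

B ≈ 21.7 μT

The radial connectors point toward the centre, so dl × r̂ = 0 and they contribute nothing.
Each semicircle gives μ₀I/(4R): inner arc 4.70×10⁻⁵ T, outer arc 2.53×10⁻⁵ T.
The two arcs carry current in opposite angular senses, so their fields oppose: B = |4.70×10⁻⁵ − 2.53×10⁻⁵| = 2.17×10⁻⁵ T.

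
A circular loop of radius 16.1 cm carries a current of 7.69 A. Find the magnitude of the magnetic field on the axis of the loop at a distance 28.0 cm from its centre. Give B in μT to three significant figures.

B ≈ 3.72 μT

On the axis of a circular loop, B = μ₀IR² / [2(R²+z²)^(3/2)].
R² + z² = (0.161)² + (0.28)² = 0.1043 m², and (R²+z²)^(3/2) = 3.37×10⁻² m³.
B = (4π×10⁻⁷ × 7.69 × 0.02592) / (2 × 3.37×10⁻²) = 3.72×10⁻⁶ T.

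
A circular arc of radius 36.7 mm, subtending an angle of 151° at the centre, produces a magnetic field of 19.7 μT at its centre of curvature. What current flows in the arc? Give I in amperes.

I ≈ 2.74 A

For a circular arc, B = μ₀Iφ/(4πR) with φ in radians; here φ = 2.635 rad.
So I = 4πRB/(μ₀φ) = 4π × 0.0367 × 1.97×10⁻⁵ / (4π×10⁻⁷ × 2.635) = 2.74 A.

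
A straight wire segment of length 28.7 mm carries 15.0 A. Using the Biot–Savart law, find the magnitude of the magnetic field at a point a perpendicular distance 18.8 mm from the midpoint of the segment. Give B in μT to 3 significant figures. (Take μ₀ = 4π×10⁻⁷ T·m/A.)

For a finite straight segment, B = (μ₀I/4πd)(sinθ₁ + sinθ₂), where θ₁, θ₂ are the angles from the perpendicular to each end.
The perpendicular from the point meets the wire at its midpoint, so each end is L/2 = 0.01435 m away along the wire.
sinθ₁ = 0.01435/√(0.01435²+0.0188²) = 0.6067; sinθ₂ = 0.01435/√(0.01435²+0.0188²) = 0.6067.
B = (4π×10⁻⁷ × 15.0) / (4π × 0.0188) × (0.6067 + 0.6067) = 9.68×10⁻⁵ T.

B ≈ 96.8 μT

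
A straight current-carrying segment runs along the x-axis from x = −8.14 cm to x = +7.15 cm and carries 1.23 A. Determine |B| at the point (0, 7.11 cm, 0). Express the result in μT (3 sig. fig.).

B ≈ 2.53 μT

For a finite straight segment, B = (μ₀I/4πd)(sinθ₁ + sinθ₂), where θ₁, θ₂ are the angles from the perpendicular to each end.
The perpendicular distance is d = 0.0711 m; the end-offsets along the wire are a = 0.0814 m and b = 0.0715 m.
sinθ₁ = 0.0814/√(0.0814²+0.0711²) = 0.7531; sinθ₂ = 0.0715/√(0.0715²+0.0711²) = 0.7091.
B = (4π×10⁻⁷ × 1.23) / (4π × 0.0711) × (0.7531 + 0.7091) = 2.53×10⁻⁶ T.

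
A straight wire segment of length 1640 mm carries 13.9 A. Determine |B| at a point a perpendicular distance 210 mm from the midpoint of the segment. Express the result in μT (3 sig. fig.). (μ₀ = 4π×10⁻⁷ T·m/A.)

B ≈ 12.8 μT

For a finite straight segment, B = (μ₀I/4πd)(sinθ₁ + sinθ₂), where θ₁, θ₂ are the angles from the perpendicular to each end.
The perpendicular from the point meets the wire at its midpoint, so each end is L/2 = 0.82 m away along the wire.
sinθ₁ = 0.82/√(0.82²+0.21²) = 0.9687; sinθ₂ = 0.82/√(0.82²+0.21²) = 0.9687.
B = (4π×10⁻⁷ × 13.9) / (4π × 0.21) × (0.9687 + 0.9687) = 1.28×10⁻⁵ T.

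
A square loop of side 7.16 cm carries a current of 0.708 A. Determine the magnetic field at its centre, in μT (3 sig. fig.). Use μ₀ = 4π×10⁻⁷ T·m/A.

Each side is a finite straight segment at perpendicular distance d = a/(2 tan(π/4)) = 0.0358 m from the centre, with end-angles ±π/4.
One side contributes B₁ = (μ₀I/4πd)·2 sin(π/4) = 2.80×10⁻⁶ T.
All 4 sides add in the same direction: B = 4 × 2.80×10⁻⁶ = 1.12×10⁻⁵ T.

B ≈ 11.2 μT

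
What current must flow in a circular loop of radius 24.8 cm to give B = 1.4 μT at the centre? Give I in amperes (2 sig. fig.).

At the centre of a circular loop B = μ₀I/(2R), so I = 2RB/μ₀.
With R = 0.248 m, I = 2 × 0.248 × 1.40×10⁻⁶ / (4π×10⁻⁷) = 0.553 A.

I ≈ 0.55 A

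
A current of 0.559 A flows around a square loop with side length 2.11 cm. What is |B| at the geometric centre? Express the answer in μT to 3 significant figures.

Each side is a finite straight segment at perpendicular distance d = a/(2 tan(π/4)) = 0.01055 m from the centre, with end-angles ±π/4.
One side contributes B₁ = (μ₀I/4πd)·2 sin(π/4) = 7.49×10⁻⁶ T.
All 4 sides add in the same direction: B = 4 × 7.49×10⁻⁶ = 3.00×10⁻⁵ T.

B ≈ 30.0 μT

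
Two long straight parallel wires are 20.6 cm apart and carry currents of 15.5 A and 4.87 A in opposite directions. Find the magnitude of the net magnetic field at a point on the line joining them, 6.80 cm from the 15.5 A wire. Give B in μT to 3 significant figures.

Each long wire gives B = μ₀I/(2πd). Distances are d₁ = 0.068 m and d₂ = 0.138 m.
B₁ = 4.56×10⁻⁵ T, B₂ = 7.06×10⁻⁶ T.
Between antiparallel currents both contributions point the same way, so they add. B = B₁ + B₂ = 4.56×10⁻⁵ + 7.06×10⁻⁶ = 5.26×10⁻⁵ T.

B ≈ 52.6 μT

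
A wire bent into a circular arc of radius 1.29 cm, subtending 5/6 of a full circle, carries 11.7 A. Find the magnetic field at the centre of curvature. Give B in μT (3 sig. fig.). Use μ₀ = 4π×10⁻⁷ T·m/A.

The Biot–Savart field of a circular arc at its centre is B = μ₀Iφ/(4πR), with φ = 5.236 rad.
B = (4π×10⁻⁷ × 11.7 × 5.236) / (4π × 0.0129) = 4.75×10⁻⁴ T.

B ≈ 475 μT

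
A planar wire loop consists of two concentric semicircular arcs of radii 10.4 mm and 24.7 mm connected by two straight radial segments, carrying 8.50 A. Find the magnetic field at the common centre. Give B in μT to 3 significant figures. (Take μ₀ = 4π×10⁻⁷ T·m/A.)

B ≈ 149 μT

The radial connectors point toward the centre, so dl × r̂ = 0 and they contribute nothing.
Each semicircle gives μ₀I/(4R): inner arc 2.57×10⁻⁴ T, outer arc 1.08×10⁻⁴ T.
The two arcs carry current in opposite angular senses, so their fields oppose: B = |2.57×10⁻⁴ − 1.08×10⁻⁴| = 1.49×10⁻⁴ T.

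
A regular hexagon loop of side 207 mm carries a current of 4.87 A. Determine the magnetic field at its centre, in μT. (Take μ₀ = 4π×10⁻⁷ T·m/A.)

B ≈ 16.3 μT

Each side is a finite straight segment at perpendicular distance d = a/(2 tan(π/6)) = 0.1793 m from the centre, with end-angles ±π/6.
One side contributes B₁ = (μ₀I/4πd)·2 sin(π/6) = 2.72×10⁻⁶ T.
All 6 sides add in the same direction: B = 6 × 2.72×10⁻⁶ = 1.63×10⁻⁵ T.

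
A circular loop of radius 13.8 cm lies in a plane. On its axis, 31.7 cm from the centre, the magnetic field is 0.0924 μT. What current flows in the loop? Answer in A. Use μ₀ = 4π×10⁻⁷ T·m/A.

I ≈ 0.319 A

On the axis of a loop, B = μ₀IR²/[2(R²+z²)^(3/2)], so I = 2B(R²+z²)^(3/2)/(μ₀R²).
R² + z² = 0.01904 + 0.1005 = 0.1195 m²; raised to 3/2 gives 4.13×10⁻² m³.
I = 2 × 9.24×10⁻⁸ × 4.13×10⁻² / (1.26×10⁻⁶ × 0.01904) = 0.319 A.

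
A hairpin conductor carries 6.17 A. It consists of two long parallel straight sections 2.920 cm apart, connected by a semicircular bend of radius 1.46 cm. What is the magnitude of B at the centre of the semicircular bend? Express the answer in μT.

B ≈ 217 μT

The semicircular arc contributes B_arc = μ₀I·π/(4πR) = μ₀I/(4R) = 1.33×10⁻⁴ T.
Each semi-infinite lead is at perpendicular distance R = 0.0146 m from the centre, with the perpendicular foot at its near end, so it contributes μ₀I/(4πR); both point the same way, together 8.45×10⁻⁵ T.
Arc and leads all point the same direction: B = 1.33×10⁻⁴ + 8.45×10⁻⁵ = 2.17×10⁻⁴ T.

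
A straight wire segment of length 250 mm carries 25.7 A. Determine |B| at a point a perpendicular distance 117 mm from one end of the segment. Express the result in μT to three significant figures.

B ≈ 19.9 μT

For a finite straight segment, B = (μ₀I/4πd)(sinθ₁ + sinθ₂), where θ₁, θ₂ are the angles from the perpendicular to each end.
The perpendicular foot is at one end, so the two end-offsets along the wire are 0 and L = 0.25 m.
sinθ₁ = 0/√(0²+0.117²) = 0.0000; sinθ₂ = 0.25/√(0.25²+0.117²) = 0.9057.
B = (4π×10⁻⁷ × 25.7) / (4π × 0.117) × (0.0000 + 0.9057) = 1.99×10⁻⁵ T.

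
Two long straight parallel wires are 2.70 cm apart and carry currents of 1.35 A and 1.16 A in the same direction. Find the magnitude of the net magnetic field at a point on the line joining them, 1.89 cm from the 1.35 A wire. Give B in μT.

Each long wire gives B = μ₀I/(2πd). Distances are d₁ = 0.0189 m and d₂ = 0.0081 m.
B₁ = 1.43×10⁻⁵ T, B₂ = 2.86×10⁻⁵ T.
Between parallel currents the two contributions point in opposite directions, so they subtract. B = |B₁ − B₂| = |1.43×10⁻⁵ − 2.86×10⁻⁵| = 1.44×10⁻⁵ T.

B ≈ 14.4 μT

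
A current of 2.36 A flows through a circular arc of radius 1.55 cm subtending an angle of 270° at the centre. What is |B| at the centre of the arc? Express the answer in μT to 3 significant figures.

The Biot–Savart field of a circular arc at its centre is B = μ₀Iφ/(4πR), with φ = 4.712 rad.
B = (4π×10⁻⁷ × 2.36 × 4.712) / (4π × 0.0155) = 7.17×10⁻⁵ T.

B ≈ 71.7 μT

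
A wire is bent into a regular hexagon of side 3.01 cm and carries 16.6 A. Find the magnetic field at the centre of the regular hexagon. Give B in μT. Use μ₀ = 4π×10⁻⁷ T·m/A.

Each side is a finite straight segment at perpendicular distance d = a/(2 tan(π/6)) = 0.02607 m from the centre, with end-angles ±π/6.
One side contributes B₁ = (μ₀I/4πd)·2 sin(π/6) = 6.37×10⁻⁵ T.
All 6 sides add in the same direction: B = 6 × 6.37×10⁻⁵ = 3.82×10⁻⁴ T.

B ≈ 382 μT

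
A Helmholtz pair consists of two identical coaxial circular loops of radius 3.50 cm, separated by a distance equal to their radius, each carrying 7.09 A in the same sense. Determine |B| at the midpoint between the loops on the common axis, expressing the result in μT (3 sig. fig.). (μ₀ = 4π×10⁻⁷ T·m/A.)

B ≈ 182 μT

Each loop contributes B = μ₀IR²/[2(R²+z²)^(3/2)] on the axis, with z measured from that loop.
Loop 1 (z = 0.0175 m): B₁ = 9.11×10⁻⁵ T. Loop 2 (z = 0.0175 m): B₂ = 9.11×10⁻⁵ T.
The fields add: B = B₁ + B₂ = 1.82×10⁻⁴ T.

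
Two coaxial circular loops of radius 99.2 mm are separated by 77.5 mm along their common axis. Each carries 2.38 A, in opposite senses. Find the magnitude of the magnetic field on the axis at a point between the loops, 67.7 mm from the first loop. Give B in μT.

B ≈ 6.36 μT

Each loop contributes B = μ₀IR²/[2(R²+z²)^(3/2)] on the axis, with z measured from that loop.
Loop 1 (z = 0.0677 m): B₁ = 8.49×10⁻⁶ T. Loop 2 (z = 0.0098 m): B₂ = 1.49×10⁻⁵ T.
The fields oppose: B = |B₁ − B₂| = 6.36×10⁻⁶ T.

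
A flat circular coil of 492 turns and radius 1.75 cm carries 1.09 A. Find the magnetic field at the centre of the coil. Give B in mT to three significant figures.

B ≈ 19.3 mT

For an N-turn flat coil, B = Nμ₀I/(2R) with R = 0.0175 m.
B = 492 × 3.91×10⁻⁵ T = 1.93×10⁻² T.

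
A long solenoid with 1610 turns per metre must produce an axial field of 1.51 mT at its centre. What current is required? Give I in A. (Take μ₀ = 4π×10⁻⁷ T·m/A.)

I ≈ 0.746 A

Inside a long solenoid B = μ₀nI with n = 1610 m⁻¹, so I = B/(μ₀n).
I = 1.51×10⁻³ / (4π×10⁻⁷ × 1610) = 0.746 A.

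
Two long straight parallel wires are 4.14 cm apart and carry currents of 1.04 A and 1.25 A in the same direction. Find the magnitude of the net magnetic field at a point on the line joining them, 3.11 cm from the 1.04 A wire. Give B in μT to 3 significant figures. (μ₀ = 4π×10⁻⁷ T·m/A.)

Each long wire gives B = μ₀I/(2πd). Distances are d₁ = 0.0311 m and d₂ = 0.0103 m.
B₁ = 6.69×10⁻⁶ T, B₂ = 2.43×10⁻⁵ T.
Between parallel currents the two contributions point in opposite directions, so they subtract. B = |B₁ − B₂| = |6.69×10⁻⁶ − 2.43×10⁻⁵| = 1.76×10⁻⁵ T.

B ≈ 17.6 μT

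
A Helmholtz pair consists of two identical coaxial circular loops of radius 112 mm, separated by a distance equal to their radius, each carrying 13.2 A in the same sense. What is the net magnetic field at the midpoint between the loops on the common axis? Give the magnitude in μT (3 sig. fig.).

B ≈ 106 μT

Each loop contributes B = μ₀IR²/[2(R²+z²)^(3/2)] on the axis, with z measured from that loop.
Loop 1 (z = 0.056 m): B₁ = 5.30×10⁻⁵ T. Loop 2 (z = 0.056 m): B₂ = 5.30×10⁻⁵ T.
The fields add: B = B₁ + B₂ = 1.06×10⁻⁴ T.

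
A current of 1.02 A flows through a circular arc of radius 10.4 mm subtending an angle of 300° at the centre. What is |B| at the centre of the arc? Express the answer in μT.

The Biot–Savart field of a circular arc at its centre is B = μ₀Iφ/(4πR), with φ = 5.236 rad.
B = (4π×10⁻⁷ × 1.02 × 5.236) / (4π × 0.0104) = 5.14×10⁻⁵ T.

B ≈ 51.4 μT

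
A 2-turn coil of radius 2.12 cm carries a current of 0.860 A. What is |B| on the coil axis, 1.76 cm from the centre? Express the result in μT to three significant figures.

For an N-turn flat coil, B = Nμ₀IR²/[2(R²+z²)^(3/2)] with R = 0.0212 m, z = 0.0176 m.
B = 2 × 1.16×10⁻⁵ T = 2.32×10⁻⁵ T.

B ≈ 23.2 μT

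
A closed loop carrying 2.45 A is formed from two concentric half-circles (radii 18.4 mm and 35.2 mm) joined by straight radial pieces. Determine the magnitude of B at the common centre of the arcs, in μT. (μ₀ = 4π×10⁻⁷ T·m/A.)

The radial connectors point toward the centre, so dl × r̂ = 0 and they contribute nothing.
Each semicircle gives μ₀I/(4R): inner arc 4.18×10⁻⁵ T, outer arc 2.19×10⁻⁵ T.
The two arcs carry current in opposite angular senses, so their fields oppose: B = |4.18×10⁻⁵ − 2.19×10⁻⁵| = 2.00×10⁻⁵ T.

B ≈ 20.0 μT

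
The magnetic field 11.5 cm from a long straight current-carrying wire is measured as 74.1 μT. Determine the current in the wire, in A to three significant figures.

For a long straight wire B = μ₀I/(2πd), so I = 2πdB/μ₀.
I = 2π × 0.115 × 7.41×10⁻⁵ / (4π×10⁻⁷) = 42.6 A.

I ≈ 42.6 A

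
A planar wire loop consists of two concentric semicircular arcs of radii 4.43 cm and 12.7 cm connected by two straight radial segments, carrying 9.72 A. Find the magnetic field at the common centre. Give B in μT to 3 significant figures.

B ≈ 44.9 μT

The radial connectors point toward the centre, so dl × r̂ = 0 and they contribute nothing.
Each semicircle gives μ₀I/(4R): inner arc 6.89×10⁻⁵ T, outer arc 2.40×10⁻⁵ T.
The two arcs carry current in opposite angular senses, so their fields oppose: B = |6.89×10⁻⁵ − 2.40×10⁻⁵| = 4.49×10⁻⁵ T.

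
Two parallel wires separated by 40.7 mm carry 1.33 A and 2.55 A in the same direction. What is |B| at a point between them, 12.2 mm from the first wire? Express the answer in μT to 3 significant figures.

B ≈ 3.91 μT

Each long wire gives B = μ₀I/(2πd). Distances are d₁ = 0.0122 m and d₂ = 0.0285 m.
B₁ = 2.18×10⁻⁵ T, B₂ = 1.79×10⁻⁵ T.
Between parallel currents the two contributions point in opposite directions, so they subtract. B = |B₁ − B₂| = |2.18×10⁻⁵ − 1.79×10⁻⁵| = 3.91×10⁻⁶ T.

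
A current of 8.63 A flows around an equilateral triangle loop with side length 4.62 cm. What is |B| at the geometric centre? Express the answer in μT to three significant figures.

B ≈ 336 μT

Each side is a finite straight segment at perpendicular distance d = a/(2 tan(π/3)) = 0.01334 m from the centre, with end-angles ±π/3.
One side contributes B₁ = (μ₀I/4πd)·2 sin(π/3) = 1.12×10⁻⁴ T.
All 3 sides add in the same direction: B = 3 × 1.12×10⁻⁴ = 3.36×10⁻⁴ T.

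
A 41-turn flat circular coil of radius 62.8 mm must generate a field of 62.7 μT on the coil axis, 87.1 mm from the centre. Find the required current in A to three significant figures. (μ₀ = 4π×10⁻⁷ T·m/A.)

For an N-turn coil, B = Nμ₀IR²/[2(R²+z²)^(3/2)] with R = 0.0628 m, z = 0.0871 m, so I = 2B(R²+z²)^(3/2)/(Nμ₀R²) = 2 × 6.27×10⁻⁵ × 1.24×10⁻³ / (41 × 4π×10⁻⁷ × 0.003944) = 0.764 A.

I ≈ 0.764 A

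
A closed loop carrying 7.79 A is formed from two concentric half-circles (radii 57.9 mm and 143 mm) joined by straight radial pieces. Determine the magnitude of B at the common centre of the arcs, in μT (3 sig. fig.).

The radial connectors point toward the centre, so dl × r̂ = 0 and they contribute nothing.
Each semicircle gives μ₀I/(4R): inner arc 4.23×10⁻⁵ T, outer arc 1.71×10⁻⁵ T.
The two arcs carry current in opposite angular senses, so their fields oppose: B = |4.23×10⁻⁵ − 1.71×10⁻⁵| = 2.52×10⁻⁵ T.

B ≈ 25.2 μT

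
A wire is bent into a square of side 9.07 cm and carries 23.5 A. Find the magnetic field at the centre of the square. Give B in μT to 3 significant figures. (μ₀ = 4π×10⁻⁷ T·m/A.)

B ≈ 293 μT

Each side is a finite straight segment at perpendicular distance d = a/(2 tan(π/4)) = 0.04535 m from the centre, with end-angles ±π/4.
One side contributes B₁ = (μ₀I/4πd)·2 sin(π/4) = 7.33×10⁻⁵ T.
All 4 sides add in the same direction: B = 4 × 7.33×10⁻⁵ = 2.93×10⁻⁴ T.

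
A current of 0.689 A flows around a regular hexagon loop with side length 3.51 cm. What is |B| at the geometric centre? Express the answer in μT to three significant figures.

Each side is a finite straight segment at perpendicular distance d = a/(2 tan(π/6)) = 0.0304 m from the centre, with end-angles ±π/6.
One side contributes B₁ = (μ₀I/4πd)·2 sin(π/6) = 2.27×10⁻⁶ T.
All 6 sides add in the same direction: B = 6 × 2.27×10⁻⁶ = 1.36×10⁻⁵ T.

B ≈ 13.6 μT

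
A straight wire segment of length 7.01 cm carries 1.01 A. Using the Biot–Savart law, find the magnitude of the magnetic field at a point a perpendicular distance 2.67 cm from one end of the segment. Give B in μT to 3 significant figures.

For a finite straight segment, B = (μ₀I/4πd)(sinθ₁ + sinθ₂), where θ₁, θ₂ are the angles from the perpendicular to each end.
The perpendicular foot is at one end, so the two end-offsets along the wire are 0 and L = 0.0701 m.
sinθ₁ = 0/√(0²+0.0267²) = 0.0000; sinθ₂ = 0.0701/√(0.0701²+0.0267²) = 0.9345.
B = (4π×10⁻⁷ × 1.01) / (4π × 0.0267) × (0.0000 + 0.9345) = 3.54×10⁻⁶ T.

B ≈ 3.54 μT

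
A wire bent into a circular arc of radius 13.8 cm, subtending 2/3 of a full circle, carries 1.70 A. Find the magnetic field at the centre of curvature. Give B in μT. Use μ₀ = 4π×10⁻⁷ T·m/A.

The Biot–Savart field of a circular arc at its centre is B = μ₀Iφ/(4πR), with φ = 4.189 rad.
B = (4π×10⁻⁷ × 1.70 × 4.189) / (4π × 0.138) = 5.16×10⁻⁶ T.

B ≈ 5.16 μT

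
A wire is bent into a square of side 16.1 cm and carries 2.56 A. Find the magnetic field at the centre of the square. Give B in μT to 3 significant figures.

Each side is a finite straight segment at perpendicular distance d = a/(2 tan(π/4)) = 0.0805 m from the centre, with end-angles ±π/4.
One side contributes B₁ = (μ₀I/4πd)·2 sin(π/4) = 4.50×10⁻⁶ T.
All 4 sides add in the same direction: B = 4 × 4.50×10⁻⁶ = 1.80×10⁻⁵ T.

B ≈ 18.0 μT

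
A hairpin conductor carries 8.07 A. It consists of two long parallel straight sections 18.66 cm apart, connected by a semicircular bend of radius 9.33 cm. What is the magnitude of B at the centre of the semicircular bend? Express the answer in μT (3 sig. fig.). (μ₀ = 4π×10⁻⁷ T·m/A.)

The semicircular arc contributes B_arc = μ₀I·π/(4πR) = μ₀I/(4R) = 2.72×10⁻⁵ T.
Each semi-infinite lead is at perpendicular distance R = 0.0933 m from the centre, with the perpendicular foot at its near end, so it contributes μ₀I/(4πR); both point the same way, together 1.73×10⁻⁵ T.
Arc and leads all point the same direction: B = 2.72×10⁻⁵ + 1.73×10⁻⁵ = 4.45×10⁻⁵ T.

B ≈ 44.5 μT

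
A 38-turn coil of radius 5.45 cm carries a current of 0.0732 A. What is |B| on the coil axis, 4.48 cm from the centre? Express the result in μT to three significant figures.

B ≈ 14.8 μT

For an N-turn flat coil, B = Nμ₀IR²/[2(R²+z²)^(3/2)] with R = 0.0545 m, z = 0.0448 m.
B = 38 × 3.89×10⁻⁷ T = 1.48×10⁻⁵ T.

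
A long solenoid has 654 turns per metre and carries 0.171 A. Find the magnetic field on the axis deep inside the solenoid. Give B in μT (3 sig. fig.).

B ≈ 141 μT

Inside a long solenoid, B = μ₀nI with n = 654 turns/m.
B = 4π×10⁻⁷ × 654 × 0.171 = 1.41×10⁻⁴ T.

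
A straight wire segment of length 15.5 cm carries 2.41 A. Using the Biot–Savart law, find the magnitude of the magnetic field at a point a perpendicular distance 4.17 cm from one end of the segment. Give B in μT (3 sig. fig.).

For a finite straight segment, B = (μ₀I/4πd)(sinθ₁ + sinθ₂), where θ₁, θ₂ are the angles from the perpendicular to each end.
The perpendicular foot is at one end, so the two end-offsets along the wire are 0 and L = 0.155 m.
sinθ₁ = 0/√(0²+0.0417²) = 0.0000; sinθ₂ = 0.155/√(0.155²+0.0417²) = 0.9657.
B = (4π×10⁻⁷ × 2.41) / (4π × 0.0417) × (0.0000 + 0.9657) = 5.58×10⁻⁶ T.

B ≈ 5.58 μT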